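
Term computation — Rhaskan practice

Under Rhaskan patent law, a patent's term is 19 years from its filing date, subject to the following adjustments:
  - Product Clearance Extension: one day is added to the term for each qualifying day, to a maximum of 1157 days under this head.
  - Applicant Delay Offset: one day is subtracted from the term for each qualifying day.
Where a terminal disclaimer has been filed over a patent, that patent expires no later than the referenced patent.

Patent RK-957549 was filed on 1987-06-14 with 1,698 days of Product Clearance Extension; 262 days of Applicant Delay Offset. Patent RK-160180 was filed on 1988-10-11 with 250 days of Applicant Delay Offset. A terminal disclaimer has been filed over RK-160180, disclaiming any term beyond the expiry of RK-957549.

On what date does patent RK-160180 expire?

2007-02-03

Natural term of RK-160180:
  Base: filing + 19 years → 11 October 2007.
  Applicant Delay Offset: −250 days → 3 February 2007.
Expiry of referenced patent RK-957549:
  Base: filing + 19 years → 14 June 2006.
  Product Clearance Extension: 1698 days claimed exceeds the 1157-day cap, so +1157 days → 14 August 2009.
  Applicant Delay Offset: −262 days → 25 November 2008.
Terminal disclaimer: RK-160180 expires on the earlier of 3 February 2007 and 25 November 2008.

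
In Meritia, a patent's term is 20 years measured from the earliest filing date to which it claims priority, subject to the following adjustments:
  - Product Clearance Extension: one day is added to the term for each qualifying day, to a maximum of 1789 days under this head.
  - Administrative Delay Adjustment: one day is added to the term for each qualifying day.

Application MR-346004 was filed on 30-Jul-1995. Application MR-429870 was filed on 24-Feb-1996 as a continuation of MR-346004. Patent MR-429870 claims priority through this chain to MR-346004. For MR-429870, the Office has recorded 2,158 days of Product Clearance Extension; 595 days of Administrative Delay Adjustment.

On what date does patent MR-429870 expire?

2022-02-07

Earliest priority filing: 30 July 1995.
Base term: 30 July 1995 + 20 years → 30 July 2015.
Product Clearance Extension: 2158 days claimed exceeds the 1789-day cap, so +1789 days → 22 June 2020.
Administrative Delay Adjustment: +595 days → 7 February 2022.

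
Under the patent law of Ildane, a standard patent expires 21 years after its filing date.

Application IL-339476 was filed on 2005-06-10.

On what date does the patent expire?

June 10, 2026

Filing date + 21 years → 10 June 2026.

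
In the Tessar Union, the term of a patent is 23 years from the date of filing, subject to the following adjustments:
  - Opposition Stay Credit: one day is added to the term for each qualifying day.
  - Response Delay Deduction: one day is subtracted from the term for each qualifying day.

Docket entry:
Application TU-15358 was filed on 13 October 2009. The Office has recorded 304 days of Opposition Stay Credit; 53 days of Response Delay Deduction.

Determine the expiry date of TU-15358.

Base term: filing date + 23 years → 13 October 2032.
Opposition Stay Credit: +304 days → 13 August 2033.
Response Delay Deduction: −53 days → 21 June 2033.

2033-06-21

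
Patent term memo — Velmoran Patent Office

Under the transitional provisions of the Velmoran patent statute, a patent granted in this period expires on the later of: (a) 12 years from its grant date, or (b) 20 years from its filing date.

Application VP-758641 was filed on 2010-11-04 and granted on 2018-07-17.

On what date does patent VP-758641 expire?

2030-11-04

(a) grant + 12 years → 17 July 2030.
(b) filing + 20 years → 4 November 2030.
Later of the two: 4 November 2030.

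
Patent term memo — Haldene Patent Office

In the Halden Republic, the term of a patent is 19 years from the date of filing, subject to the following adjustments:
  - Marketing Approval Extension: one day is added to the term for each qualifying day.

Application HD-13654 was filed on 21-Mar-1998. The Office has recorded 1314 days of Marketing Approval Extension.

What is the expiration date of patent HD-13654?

2020-10-25

Base term: filing date + 19 years → 21 March 2017.
Marketing Approval Extension: +1314 days → 25 October 2020.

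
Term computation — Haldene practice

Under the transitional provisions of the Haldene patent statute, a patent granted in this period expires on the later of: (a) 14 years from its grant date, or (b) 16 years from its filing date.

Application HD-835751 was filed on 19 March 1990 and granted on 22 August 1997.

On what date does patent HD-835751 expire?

August 22, 2011

(a) grant + 14 years → 22 August 2011.
(b) filing + 16 years → 19 March 2006.
Later of the two: 22 August 2011.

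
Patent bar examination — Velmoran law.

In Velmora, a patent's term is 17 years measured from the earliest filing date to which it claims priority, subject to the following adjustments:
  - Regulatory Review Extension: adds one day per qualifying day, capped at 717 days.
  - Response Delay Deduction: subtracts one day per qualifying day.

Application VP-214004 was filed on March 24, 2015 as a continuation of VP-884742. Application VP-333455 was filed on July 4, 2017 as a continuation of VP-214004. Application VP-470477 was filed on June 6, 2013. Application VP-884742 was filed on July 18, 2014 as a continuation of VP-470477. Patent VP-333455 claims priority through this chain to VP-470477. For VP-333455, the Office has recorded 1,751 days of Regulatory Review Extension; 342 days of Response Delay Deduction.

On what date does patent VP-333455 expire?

June 16, 2031

Earliest priority filing: 6 June 2013.
Base term: 6 June 2013 + 17 years → 6 June 2030.
Regulatory Review Extension: 1751 days claimed exceeds the 717-day cap, so +717 days → 23 May 2032.
Response Delay Deduction: −342 days → 16 June 2031.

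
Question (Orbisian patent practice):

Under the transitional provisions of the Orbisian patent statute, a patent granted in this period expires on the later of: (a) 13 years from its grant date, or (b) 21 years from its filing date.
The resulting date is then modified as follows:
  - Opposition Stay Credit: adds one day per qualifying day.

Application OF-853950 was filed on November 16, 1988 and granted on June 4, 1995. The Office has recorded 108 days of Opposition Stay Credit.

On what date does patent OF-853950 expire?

(a) grant + 13 years → 4 June 2008.
(b) filing + 21 years → 16 November 2009.
Later of the two: 16 November 2009.
Opposition Stay Credit: +108 days → 4 March 2010.

2010-03-04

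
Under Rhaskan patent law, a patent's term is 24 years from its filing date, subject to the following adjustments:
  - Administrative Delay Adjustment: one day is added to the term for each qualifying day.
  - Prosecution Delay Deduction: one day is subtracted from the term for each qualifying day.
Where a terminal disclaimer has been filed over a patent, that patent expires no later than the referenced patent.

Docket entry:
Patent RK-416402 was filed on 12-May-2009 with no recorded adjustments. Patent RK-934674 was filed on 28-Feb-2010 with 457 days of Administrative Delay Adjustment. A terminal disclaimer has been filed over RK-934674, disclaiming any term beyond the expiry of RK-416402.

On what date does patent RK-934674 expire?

May 12, 2033

Natural term of RK-934674:
  Base: filing + 24 years → 28 February 2034.
  Administrative Delay Adjustment: +457 days → 31 May 2035.
Expiry of referenced patent RK-416402:
  Base: filing + 24 years → 12 May 2033.
Terminal disclaimer: RK-934674 expires on the earlier of 31 May 2035 and 12 May 2033.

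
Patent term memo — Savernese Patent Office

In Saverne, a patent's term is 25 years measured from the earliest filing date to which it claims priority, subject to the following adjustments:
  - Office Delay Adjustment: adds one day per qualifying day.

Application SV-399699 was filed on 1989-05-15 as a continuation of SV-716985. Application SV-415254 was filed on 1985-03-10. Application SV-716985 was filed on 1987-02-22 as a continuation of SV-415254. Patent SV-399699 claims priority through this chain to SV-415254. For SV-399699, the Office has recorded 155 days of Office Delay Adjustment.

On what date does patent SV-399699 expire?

2010-08-12

Earliest priority filing: 10 March 1985.
Base term: 10 March 1985 + 25 years → 10 March 2010.
Office Delay Adjustment: +155 days → 12 August 2010.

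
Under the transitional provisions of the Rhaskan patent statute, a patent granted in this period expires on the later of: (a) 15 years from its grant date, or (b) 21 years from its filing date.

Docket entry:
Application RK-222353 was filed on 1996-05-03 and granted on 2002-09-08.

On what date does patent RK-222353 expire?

September 8, 2017

(a) grant + 15 years → 8 September 2017.
(b) filing + 21 years → 3 May 2017.
Later of the two: 8 September 2017.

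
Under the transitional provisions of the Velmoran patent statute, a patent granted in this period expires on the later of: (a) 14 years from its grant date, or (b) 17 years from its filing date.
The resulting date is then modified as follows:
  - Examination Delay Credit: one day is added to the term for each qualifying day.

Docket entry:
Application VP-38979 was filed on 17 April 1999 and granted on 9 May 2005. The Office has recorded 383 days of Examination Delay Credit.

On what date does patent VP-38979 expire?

(a) grant + 14 years → 9 May 2019.
(b) filing + 17 years → 17 April 2016.
Later of the two: 9 May 2019.
Examination Delay Credit: +383 days → 26 May 2020.

2020-05-26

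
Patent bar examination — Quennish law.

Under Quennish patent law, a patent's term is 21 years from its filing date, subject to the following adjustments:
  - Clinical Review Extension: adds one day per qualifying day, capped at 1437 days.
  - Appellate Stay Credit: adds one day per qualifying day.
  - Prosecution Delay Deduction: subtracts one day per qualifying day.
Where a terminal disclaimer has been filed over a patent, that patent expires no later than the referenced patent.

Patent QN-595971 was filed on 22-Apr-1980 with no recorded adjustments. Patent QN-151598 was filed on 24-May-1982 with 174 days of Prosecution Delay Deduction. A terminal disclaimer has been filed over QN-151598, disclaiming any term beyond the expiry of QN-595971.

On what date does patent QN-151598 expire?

2001-04-22

Natural term of QN-151598:
  Base: filing + 21 years → 24 May 2003.
  Prosecution Delay Deduction: −174 days → 1 December 2002.
Expiry of referenced patent QN-595971:
  Base: filing + 21 years → 22 April 2001.
Terminal disclaimer: QN-151598 expires on the earlier of 1 December 2002 and 22 April 2001.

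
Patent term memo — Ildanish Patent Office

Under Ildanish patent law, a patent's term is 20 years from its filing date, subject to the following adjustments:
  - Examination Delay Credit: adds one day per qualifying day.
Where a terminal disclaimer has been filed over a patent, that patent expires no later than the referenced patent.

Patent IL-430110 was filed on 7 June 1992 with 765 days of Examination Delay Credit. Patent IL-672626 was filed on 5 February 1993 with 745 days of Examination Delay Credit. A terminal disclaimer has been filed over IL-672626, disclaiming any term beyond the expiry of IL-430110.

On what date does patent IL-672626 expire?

Natural term of IL-672626:
  Base: filing + 20 years → 5 February 2013.
  Examination Delay Credit: +745 days → 20 February 2015.
Expiry of referenced patent IL-430110:
  Base: filing + 20 years → 7 June 2012.
  Examination Delay Credit: +765 days → 12 July 2014.
Terminal disclaimer: IL-672626 expires on the earlier of 20 February 2015 and 12 July 2014.

2014-07-12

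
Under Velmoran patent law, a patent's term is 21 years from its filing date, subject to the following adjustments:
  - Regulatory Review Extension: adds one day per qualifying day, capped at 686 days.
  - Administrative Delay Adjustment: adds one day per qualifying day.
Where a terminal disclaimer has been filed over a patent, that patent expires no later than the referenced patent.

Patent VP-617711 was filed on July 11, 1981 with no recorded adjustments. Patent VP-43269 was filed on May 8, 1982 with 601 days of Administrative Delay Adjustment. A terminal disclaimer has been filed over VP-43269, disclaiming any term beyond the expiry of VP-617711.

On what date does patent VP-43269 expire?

July 11, 2002

Natural term of VP-43269:
  Base: filing + 21 years → 8 May 2003.
  Administrative Delay Adjustment: +601 days → 29 December 2004.
Expiry of referenced patent VP-617711:
  Base: filing + 21 years → 11 July 2002.
Terminal disclaimer: VP-43269 expires on the earlier of 29 December 2004 and 11 July 2002.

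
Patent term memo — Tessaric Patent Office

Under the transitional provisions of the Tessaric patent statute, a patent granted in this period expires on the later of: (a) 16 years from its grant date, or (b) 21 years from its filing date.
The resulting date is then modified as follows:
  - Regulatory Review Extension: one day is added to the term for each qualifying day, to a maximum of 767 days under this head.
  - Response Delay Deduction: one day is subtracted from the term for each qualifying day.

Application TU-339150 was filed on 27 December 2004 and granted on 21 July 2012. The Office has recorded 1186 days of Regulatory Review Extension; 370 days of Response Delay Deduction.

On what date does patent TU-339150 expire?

August 22, 2029

(a) grant + 16 years → 21 July 2028.
(b) filing + 21 years → 27 December 2025.
Later of the two: 21 July 2028.
Regulatory Review Extension: 1186 days claimed exceeds the 767-day cap, so +767 days → 27 August 2030.
Response Delay Deduction: −370 days → 22 August 2029.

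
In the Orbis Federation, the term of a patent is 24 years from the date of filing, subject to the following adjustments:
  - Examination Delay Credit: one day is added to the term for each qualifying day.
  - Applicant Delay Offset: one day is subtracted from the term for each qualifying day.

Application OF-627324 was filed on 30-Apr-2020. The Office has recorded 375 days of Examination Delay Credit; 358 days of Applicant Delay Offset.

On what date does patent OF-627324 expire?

2044-05-17

Base term: filing date + 24 years → 30 April 2044.
Examination Delay Credit: +375 days → 10 May 2045.
Applicant Delay Offset: −358 days → 17 May 2044.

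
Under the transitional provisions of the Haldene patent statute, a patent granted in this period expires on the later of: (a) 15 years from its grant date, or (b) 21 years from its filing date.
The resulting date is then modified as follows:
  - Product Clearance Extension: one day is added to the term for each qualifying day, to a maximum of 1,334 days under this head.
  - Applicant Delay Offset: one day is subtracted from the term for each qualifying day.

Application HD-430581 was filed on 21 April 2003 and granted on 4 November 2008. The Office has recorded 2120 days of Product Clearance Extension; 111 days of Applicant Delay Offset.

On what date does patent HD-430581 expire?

August 27, 2027

(a) grant + 15 years → 4 November 2023.
(b) filing + 21 years → 21 April 2024.
Later of the two: 21 April 2024.
Product Clearance Extension: 2120 days claimed exceeds the 1334-day cap, so +1334 days → 16 December 2027.
Applicant Delay Offset: −111 days → 27 August 2027.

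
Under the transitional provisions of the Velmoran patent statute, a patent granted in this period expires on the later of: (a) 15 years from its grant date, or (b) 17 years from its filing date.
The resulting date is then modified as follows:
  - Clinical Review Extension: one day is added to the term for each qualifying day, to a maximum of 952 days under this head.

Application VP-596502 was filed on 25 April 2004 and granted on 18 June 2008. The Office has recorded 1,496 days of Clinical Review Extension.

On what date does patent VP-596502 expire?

2026-01-25

(a) grant + 15 years → 18 June 2023.
(b) filing + 17 years → 25 April 2021.
Later of the two: 18 June 2023.
Clinical Review Extension: 1496 days claimed exceeds the 952-day cap, so +952 days → 25 January 2026.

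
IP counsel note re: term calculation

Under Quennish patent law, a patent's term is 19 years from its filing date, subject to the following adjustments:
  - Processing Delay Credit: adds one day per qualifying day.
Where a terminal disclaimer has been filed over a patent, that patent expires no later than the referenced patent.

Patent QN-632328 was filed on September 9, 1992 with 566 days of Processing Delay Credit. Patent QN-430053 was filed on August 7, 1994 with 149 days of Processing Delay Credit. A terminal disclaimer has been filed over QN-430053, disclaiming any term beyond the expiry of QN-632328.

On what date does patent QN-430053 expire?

2013-03-28

Natural term of QN-430053:
  Base: filing + 19 years → 7 August 2013.
  Processing Delay Credit: +149 days → 3 January 2014.
Expiry of referenced patent QN-632328:
  Base: filing + 19 years → 9 September 2011.
  Processing Delay Credit: +566 days → 28 March 2013.
Terminal disclaimer: QN-430053 expires on the earlier of 3 January 2014 and 28 March 2013.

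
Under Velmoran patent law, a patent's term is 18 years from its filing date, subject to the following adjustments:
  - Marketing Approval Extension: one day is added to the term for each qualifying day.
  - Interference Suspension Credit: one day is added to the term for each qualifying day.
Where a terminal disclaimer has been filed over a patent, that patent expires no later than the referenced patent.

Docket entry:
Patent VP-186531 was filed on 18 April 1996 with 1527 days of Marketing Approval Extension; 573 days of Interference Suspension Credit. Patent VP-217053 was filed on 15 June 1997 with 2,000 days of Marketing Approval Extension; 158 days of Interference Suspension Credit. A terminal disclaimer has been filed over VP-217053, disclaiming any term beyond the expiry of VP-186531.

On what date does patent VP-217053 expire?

Natural term of VP-217053:
  Base: filing + 18 years → 15 June 2015.
  Marketing Approval Extension: +2000 days → 5 December 2020.
  Interference Suspension Credit: +158 days → 12 May 2021.
Expiry of referenced patent VP-186531:
  Base: filing + 18 years → 18 April 2014.
  Marketing Approval Extension: +1527 days → 23 June 2018.
  Interference Suspension Credit: +573 days → 17 January 2020.
Terminal disclaimer: VP-217053 expires on the earlier of 12 May 2021 and 17 January 2020.

2020-01-17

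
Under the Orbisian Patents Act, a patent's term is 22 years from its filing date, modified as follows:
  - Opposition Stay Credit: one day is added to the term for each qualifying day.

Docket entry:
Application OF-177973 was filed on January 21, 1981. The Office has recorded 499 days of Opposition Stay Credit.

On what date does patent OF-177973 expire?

Base term: filing date + 22 years → 21 January 2003.
Opposition Stay Credit: +499 days → 3 June 2004.

2004-06-03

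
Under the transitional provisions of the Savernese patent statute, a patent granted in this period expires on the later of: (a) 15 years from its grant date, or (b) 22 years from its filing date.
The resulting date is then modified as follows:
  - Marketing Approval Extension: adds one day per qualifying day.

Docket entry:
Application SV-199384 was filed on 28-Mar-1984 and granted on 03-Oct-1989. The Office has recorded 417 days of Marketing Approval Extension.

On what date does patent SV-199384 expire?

(a) grant + 15 years → 3 October 2004.
(b) filing + 22 years → 28 March 2006.
Later of the two: 28 March 2006.
Marketing Approval Extension: +417 days → 19 May 2007.

2007-05-19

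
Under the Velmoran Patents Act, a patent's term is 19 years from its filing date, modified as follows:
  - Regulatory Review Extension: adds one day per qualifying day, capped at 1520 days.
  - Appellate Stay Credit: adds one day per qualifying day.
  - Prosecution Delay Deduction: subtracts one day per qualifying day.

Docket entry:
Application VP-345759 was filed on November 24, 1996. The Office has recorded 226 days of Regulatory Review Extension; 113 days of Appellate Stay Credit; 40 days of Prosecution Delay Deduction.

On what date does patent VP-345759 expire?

Base term: filing date + 19 years → 24 November 2015.
Regulatory Review Extension: 226 days (within the 1520-day cap) → +226 days → 7 July 2016.
Appellate Stay Credit: +113 days → 28 October 2016.
Prosecution Delay Deduction: −40 days → 18 September 2016.

September 18, 2016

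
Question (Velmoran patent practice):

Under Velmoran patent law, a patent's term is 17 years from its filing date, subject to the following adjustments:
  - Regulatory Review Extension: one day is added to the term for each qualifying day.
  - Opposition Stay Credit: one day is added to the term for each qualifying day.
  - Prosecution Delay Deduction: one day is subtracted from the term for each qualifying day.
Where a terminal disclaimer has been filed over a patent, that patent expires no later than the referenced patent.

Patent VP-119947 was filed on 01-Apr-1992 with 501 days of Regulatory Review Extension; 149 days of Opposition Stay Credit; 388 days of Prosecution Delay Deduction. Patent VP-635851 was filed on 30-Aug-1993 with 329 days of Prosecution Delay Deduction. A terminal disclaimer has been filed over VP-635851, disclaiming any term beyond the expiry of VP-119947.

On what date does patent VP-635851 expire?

Natural term of VP-635851:
  Base: filing + 17 years → 30 August 2010.
  Prosecution Delay Deduction: −329 days → 5 October 2009.
Expiry of referenced patent VP-119947:
  Base: filing + 17 years → 1 April 2009.
  Regulatory Review Extension: +501 days → 15 August 2010.
  Opposition Stay Credit: +149 days → 11 January 2011.
  Prosecution Delay Deduction: −388 days → 19 December 2009.
Terminal disclaimer: VP-635851 expires on the earlier of 5 October 2009 and 19 December 2009.

October 5, 2009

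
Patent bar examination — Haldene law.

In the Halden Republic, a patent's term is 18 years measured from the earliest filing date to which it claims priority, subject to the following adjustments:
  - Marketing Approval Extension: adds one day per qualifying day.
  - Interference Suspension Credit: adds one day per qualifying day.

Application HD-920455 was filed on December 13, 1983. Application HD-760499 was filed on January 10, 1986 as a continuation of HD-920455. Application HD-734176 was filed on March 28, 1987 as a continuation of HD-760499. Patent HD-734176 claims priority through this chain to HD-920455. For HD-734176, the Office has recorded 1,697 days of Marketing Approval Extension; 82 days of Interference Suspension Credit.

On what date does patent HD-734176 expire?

Earliest priority filing: 13 December 1983.
Base term: 13 December 1983 + 18 years → 13 December 2001.
Marketing Approval Extension: +1697 days → 6 August 2006.
Interference Suspension Credit: +82 days → 27 October 2006.

2006-10-27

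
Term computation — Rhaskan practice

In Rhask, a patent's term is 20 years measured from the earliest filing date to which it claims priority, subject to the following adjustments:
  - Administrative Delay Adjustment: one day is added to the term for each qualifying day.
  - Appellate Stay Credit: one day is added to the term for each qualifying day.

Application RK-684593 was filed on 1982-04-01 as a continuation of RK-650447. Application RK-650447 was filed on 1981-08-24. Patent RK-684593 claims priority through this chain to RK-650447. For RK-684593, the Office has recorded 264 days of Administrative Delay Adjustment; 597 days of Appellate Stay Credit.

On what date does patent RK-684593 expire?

2004-01-02

Earliest priority filing: 24 August 1981.
Base term: 24 August 1981 + 20 years → 24 August 2001.
Administrative Delay Adjustment: +264 days → 15 May 2002.
Appellate Stay Credit: +597 days → 2 January 2004.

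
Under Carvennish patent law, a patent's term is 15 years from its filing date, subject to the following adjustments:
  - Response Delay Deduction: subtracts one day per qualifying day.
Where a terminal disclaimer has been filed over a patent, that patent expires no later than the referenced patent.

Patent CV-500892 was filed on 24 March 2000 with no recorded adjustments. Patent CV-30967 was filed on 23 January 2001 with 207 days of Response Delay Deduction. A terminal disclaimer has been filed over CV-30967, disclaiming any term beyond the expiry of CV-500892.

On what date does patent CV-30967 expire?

Natural term of CV-30967:
  Base: filing + 15 years → 23 January 2016.
  Response Delay Deduction: −207 days → 30 June 2015.
Expiry of referenced patent CV-500892:
  Base: filing + 15 years → 24 March 2015.
Terminal disclaimer: CV-30967 expires on the earlier of 30 June 2015 and 24 March 2015.

2015-03-24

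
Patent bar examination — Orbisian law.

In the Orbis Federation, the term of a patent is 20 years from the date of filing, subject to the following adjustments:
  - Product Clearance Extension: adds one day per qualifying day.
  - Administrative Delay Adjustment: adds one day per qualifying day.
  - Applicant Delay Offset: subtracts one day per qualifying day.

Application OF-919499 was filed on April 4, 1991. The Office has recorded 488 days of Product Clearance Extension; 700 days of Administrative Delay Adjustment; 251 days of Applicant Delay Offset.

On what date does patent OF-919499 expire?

Base term: filing date + 20 years → 4 April 2011.
Product Clearance Extension: +488 days → 4 August 2012.
Administrative Delay Adjustment: +700 days → 5 July 2014.
Applicant Delay Offset: −251 days → 27 October 2013.

2013-10-27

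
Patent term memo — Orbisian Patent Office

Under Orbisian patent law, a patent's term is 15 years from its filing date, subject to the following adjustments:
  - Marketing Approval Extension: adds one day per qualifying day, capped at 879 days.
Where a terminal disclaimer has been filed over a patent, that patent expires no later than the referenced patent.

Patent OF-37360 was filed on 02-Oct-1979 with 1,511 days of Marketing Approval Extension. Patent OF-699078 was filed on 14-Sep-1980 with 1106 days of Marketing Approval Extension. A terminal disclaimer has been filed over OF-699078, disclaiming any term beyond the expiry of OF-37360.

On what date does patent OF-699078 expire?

1997-02-27

Natural term of OF-699078:
  Base: filing + 15 years → 14 September 1995.
  Marketing Approval Extension: 1106 days claimed exceeds the 879-day cap, so +879 days → 9 February 1998.
Expiry of referenced patent OF-37360:
  Base: filing + 15 years → 2 October 1994.
  Marketing Approval Extension: 1511 days claimed exceeds the 879-day cap, so +879 days → 27 February 1997.
Terminal disclaimer: OF-699078 expires on the earlier of 9 February 1998 and 27 February 1997.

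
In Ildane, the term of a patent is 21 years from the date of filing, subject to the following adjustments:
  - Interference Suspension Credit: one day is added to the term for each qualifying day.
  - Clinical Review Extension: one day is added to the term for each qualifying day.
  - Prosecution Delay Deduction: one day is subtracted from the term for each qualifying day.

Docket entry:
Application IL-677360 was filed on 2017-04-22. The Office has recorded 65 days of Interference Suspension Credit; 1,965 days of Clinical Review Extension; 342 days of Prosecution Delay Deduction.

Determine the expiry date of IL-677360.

Base term: filing date + 21 years → 22 April 2038.
Interference Suspension Credit: +65 days → 26 June 2038.
Clinical Review Extension: +1965 days → 12 November 2043.
Prosecution Delay Deduction: −342 days → 5 December 2042.

2042-12-05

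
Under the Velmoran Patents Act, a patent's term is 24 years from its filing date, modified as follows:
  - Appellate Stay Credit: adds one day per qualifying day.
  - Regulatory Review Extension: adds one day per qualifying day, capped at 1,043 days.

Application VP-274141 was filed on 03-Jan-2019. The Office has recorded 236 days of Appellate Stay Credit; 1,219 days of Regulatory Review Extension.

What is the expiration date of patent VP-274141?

July 5, 2046

Base term: filing date + 24 years → 3 January 2043.
Appellate Stay Credit: +236 days → 27 August 2043.
Regulatory Review Extension: 1219 days claimed exceeds the 1043-day cap, so +1043 days → 5 July 2046.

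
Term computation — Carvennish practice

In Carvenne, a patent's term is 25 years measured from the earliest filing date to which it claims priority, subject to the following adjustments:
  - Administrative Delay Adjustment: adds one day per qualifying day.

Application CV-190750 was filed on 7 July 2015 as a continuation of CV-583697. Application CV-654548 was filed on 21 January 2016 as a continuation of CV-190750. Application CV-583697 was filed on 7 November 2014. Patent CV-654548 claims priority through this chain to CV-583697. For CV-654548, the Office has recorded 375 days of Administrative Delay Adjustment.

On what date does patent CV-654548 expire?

Earliest priority filing: 7 November 2014.
Base term: 7 November 2014 + 25 years → 7 November 2039.
Administrative Delay Adjustment: +375 days → 16 November 2040.

November 16, 2040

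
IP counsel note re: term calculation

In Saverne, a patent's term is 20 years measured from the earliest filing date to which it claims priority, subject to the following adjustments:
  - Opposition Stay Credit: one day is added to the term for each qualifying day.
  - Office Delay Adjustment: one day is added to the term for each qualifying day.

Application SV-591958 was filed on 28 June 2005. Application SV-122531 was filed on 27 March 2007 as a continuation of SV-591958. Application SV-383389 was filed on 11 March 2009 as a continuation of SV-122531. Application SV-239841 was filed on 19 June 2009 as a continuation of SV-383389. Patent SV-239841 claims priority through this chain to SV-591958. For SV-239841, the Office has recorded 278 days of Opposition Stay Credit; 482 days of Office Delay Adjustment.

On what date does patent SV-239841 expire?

2027-07-28

Earliest priority filing: 28 June 2005.
Base term: 28 June 2005 + 20 years → 28 June 2025.
Opposition Stay Credit: +278 days → 2 April 2026.
Office Delay Adjustment: +482 days → 28 July 2027.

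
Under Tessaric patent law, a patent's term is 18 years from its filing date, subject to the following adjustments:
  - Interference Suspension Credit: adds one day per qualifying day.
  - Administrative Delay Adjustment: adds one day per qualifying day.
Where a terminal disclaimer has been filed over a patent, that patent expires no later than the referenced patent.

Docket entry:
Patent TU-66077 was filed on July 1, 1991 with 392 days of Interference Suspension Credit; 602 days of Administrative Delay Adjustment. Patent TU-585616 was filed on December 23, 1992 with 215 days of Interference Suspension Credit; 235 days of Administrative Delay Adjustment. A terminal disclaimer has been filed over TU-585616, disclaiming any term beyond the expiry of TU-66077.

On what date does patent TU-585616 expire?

Natural term of TU-585616:
  Base: filing + 18 years → 23 December 2010.
  Interference Suspension Credit: +215 days → 26 July 2011.
  Administrative Delay Adjustment: +235 days → 17 March 2012.
Expiry of referenced patent TU-66077:
  Base: filing + 18 years → 1 July 2009.
  Interference Suspension Credit: +392 days → 28 July 2010.
  Administrative Delay Adjustment: +602 days → 21 March 2012.
Terminal disclaimer: TU-585616 expires on the earlier of 17 March 2012 and 21 March 2012.

March 17, 2012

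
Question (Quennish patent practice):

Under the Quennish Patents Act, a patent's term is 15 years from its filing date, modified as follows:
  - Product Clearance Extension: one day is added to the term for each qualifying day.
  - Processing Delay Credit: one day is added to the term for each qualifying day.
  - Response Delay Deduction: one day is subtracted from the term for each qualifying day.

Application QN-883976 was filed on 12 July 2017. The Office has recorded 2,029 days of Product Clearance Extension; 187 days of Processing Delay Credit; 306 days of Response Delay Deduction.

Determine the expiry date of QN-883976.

2037-10-04

Base term: filing date + 15 years → 12 July 2032.
Product Clearance Extension: +2029 days → 31 January 2038.
Processing Delay Credit: +187 days → 6 August 2038.
Response Delay Deduction: −306 days → 4 October 2037.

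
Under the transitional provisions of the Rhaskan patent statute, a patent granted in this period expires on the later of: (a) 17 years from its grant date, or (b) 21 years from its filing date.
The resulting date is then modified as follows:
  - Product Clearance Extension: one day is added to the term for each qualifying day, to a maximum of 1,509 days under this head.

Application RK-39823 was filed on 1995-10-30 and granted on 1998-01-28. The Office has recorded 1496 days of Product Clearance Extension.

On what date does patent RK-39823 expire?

(a) grant + 17 years → 28 January 2015.
(b) filing + 21 years → 30 October 2016.
Later of the two: 30 October 2016.
Product Clearance Extension: 1496 days (within the 1509-day cap) → +1496 days → 4 December 2020.

December 4, 2020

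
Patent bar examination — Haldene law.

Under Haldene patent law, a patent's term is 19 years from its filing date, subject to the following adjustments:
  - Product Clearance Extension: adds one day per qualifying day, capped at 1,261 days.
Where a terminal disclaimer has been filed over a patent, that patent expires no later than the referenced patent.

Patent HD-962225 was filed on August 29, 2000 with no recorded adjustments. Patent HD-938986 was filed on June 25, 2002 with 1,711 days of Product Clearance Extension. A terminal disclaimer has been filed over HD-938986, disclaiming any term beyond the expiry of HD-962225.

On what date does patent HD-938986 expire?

2019-08-29

Natural term of HD-938986:
  Base: filing + 19 years → 25 June 2021.
  Product Clearance Extension: 1711 days claimed exceeds the 1261-day cap, so +1261 days → 7 December 2024.
Expiry of referenced patent HD-962225:
  Base: filing + 19 years → 29 August 2019.
Terminal disclaimer: HD-938986 expires on the earlier of 7 December 2024 and 29 August 2019.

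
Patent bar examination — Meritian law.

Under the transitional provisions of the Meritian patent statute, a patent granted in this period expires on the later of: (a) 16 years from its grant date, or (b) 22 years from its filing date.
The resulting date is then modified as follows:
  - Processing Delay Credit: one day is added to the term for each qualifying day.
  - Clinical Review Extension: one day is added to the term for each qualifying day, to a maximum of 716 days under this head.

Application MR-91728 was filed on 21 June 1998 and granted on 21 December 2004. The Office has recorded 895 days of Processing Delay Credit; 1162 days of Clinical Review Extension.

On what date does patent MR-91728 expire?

(a) grant + 16 years → 21 December 2020.
(b) filing + 22 years → 21 June 2020.
Later of the two: 21 December 2020.
Processing Delay Credit: +895 days → 4 June 2023.
Clinical Review Extension: 1162 days claimed exceeds the 716-day cap, so +716 days → 20 May 2025.

2025-05-20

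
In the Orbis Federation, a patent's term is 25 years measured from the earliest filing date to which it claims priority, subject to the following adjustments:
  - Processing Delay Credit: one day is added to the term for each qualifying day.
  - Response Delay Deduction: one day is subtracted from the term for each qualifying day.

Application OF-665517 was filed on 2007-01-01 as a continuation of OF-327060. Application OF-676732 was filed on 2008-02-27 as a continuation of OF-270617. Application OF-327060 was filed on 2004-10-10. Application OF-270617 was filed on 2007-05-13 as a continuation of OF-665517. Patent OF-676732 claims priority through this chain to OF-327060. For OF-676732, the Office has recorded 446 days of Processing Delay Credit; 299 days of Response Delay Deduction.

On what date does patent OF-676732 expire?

2030-03-06

Earliest priority filing: 10 October 2004.
Base term: 10 October 2004 + 25 years → 10 October 2029.
Processing Delay Credit: +446 days → 30 December 2030.
Response Delay Deduction: −299 days → 6 March 2030.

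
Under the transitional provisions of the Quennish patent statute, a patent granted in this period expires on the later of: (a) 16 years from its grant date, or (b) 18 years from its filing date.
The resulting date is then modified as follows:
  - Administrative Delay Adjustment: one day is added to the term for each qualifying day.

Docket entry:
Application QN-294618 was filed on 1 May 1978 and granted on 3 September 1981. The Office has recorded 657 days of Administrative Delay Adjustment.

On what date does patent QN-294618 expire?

June 22, 1999

(a) grant + 16 years → 3 September 1997.
(b) filing + 18 years → 1 May 1996.
Later of the two: 3 September 1997.
Administrative Delay Adjustment: +657 days → 22 June 1999.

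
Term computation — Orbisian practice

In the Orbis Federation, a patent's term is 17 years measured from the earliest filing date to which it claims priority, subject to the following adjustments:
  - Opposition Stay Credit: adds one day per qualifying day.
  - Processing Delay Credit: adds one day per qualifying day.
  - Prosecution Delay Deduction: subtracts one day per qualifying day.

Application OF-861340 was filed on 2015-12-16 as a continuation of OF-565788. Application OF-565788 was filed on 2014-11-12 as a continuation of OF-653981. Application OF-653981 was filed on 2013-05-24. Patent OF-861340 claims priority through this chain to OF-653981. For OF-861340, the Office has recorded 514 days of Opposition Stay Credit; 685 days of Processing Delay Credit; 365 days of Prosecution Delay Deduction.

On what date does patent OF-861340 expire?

Earliest priority filing: 24 May 2013.
Base term: 24 May 2013 + 17 years → 24 May 2030.
Opposition Stay Credit: +514 days → 20 October 2031.
Processing Delay Credit: +685 days → 4 September 2033.
Prosecution Delay Deduction: −365 days → 4 September 2032.

2032-09-04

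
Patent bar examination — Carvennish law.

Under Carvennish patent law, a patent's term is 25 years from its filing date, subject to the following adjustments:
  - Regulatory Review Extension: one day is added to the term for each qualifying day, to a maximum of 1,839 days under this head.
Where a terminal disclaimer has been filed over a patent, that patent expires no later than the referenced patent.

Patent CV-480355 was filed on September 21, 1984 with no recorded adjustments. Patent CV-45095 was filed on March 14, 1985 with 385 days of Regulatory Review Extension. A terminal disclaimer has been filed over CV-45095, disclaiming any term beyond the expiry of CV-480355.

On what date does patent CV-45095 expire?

2009-09-21

Natural term of CV-45095:
  Base: filing + 25 years → 14 March 2010.
  Regulatory Review Extension: 385 days (within the 1839-day cap) → +385 days → 3 April 2011.
Expiry of referenced patent CV-480355:
  Base: filing + 25 years → 21 September 2009.
Terminal disclaimer: CV-45095 expires on the earlier of 3 April 2011 and 21 September 2009.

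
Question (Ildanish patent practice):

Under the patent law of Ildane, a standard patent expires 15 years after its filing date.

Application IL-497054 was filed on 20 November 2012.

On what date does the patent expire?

Filing date + 15 years → 20 November 2027.

2027-11-20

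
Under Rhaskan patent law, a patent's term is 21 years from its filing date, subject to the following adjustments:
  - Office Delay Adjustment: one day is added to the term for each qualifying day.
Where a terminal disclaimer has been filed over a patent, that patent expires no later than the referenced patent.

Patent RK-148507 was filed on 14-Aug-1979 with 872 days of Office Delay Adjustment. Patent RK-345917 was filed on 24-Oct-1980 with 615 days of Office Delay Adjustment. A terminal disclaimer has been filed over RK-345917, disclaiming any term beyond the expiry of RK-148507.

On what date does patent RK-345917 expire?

Natural term of RK-345917:
  Base: filing + 21 years → 24 October 2001.
  Office Delay Adjustment: +615 days → 1 July 2003.
Expiry of referenced patent RK-148507:
  Base: filing + 21 years → 14 August 2000.
  Office Delay Adjustment: +872 days → 3 January 2003.
Terminal disclaimer: RK-345917 expires on the earlier of 1 July 2003 and 3 January 2003.

2003-01-03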